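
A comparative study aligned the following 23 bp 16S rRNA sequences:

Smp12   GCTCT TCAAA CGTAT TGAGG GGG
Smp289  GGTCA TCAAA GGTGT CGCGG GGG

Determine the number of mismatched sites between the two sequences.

The sequences differ at positions 2 (C/G), 5 (T/A), 11 (C/G), 14 (A/G), 16 (T/C), 18 (A/C).
That gives 6 mismatches out of 23 aligned sites, so the Hamming distance is 6.

6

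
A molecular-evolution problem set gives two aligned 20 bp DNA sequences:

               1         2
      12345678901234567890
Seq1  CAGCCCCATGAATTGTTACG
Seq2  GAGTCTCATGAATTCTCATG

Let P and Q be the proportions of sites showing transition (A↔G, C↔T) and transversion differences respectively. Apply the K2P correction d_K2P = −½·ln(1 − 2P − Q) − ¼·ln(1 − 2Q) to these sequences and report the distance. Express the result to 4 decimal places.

Differing sites — 1:C/G (Tv); 4:C/T (Ti); 6:C/T (Ti); 15:G/C (Tv); 17:T/C (Ti); 19:C/T (Ti).
Of the 6 differences, 4 transitions and 2 transversions over 20 sites: P = 4/20 = 0.200000, Q = 2/20 = 0.100000.
d = −0.5·ln(0.500000) − 0.25·ln(0.800000) = −0.5·(-0.693147) − 0.25·(-0.223144) = 0.4024.

0.4024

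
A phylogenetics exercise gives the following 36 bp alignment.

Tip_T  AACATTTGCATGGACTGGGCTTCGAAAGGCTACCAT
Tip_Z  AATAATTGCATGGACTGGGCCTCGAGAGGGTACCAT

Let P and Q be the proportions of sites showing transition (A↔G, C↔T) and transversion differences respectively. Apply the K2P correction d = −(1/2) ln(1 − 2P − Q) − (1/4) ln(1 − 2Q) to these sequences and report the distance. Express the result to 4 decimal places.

The sequences differ at positions 3 (C/T, transition), 5 (T/A, transversion), 21 (T/C, transition), 26 (A/G, transition), 30 (C/G, transversion).
Of the 5 differences, 3 transitions and 2 transversions over 36 sites: P = 3/36 = 0.083333, Q = 2/36 = 0.055556.
d = −0.5·ln(0.777778) − 0.25·ln(0.888888) = −0.5·(-0.251314) − 0.25·(-0.117784) = 0.1551.

0.1551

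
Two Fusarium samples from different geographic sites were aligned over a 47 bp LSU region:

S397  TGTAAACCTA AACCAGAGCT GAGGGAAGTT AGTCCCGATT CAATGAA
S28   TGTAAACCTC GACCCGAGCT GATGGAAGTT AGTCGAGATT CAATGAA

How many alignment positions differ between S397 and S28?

6

Differing sites — 10:A/C; 11:A/G; 15:A/C; 23:G/T; 35:C/G; 36:C/A.
That gives 6 mismatches out of 47 aligned sites, so the Hamming distance is 6.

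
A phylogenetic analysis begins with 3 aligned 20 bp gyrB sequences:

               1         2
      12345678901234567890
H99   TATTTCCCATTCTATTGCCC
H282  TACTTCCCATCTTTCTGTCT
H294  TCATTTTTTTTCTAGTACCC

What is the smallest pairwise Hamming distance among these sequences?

7

Pairwise Hamming distances:
  H99 vs H282: 7
  H99 vs H294: 8
  H282 vs H294: 13
The smallest is 7, between H99 and H282.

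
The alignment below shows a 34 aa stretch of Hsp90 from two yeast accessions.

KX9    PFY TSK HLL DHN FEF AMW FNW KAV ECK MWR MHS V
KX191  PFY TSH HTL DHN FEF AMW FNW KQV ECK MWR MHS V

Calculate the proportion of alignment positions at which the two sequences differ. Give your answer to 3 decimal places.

The sequences differ at positions 6 (K/H), 8 (L/T), 23 (A/Q).
There are 3 differences over 34 sites, so p = 3/34 = 0.088.

0.088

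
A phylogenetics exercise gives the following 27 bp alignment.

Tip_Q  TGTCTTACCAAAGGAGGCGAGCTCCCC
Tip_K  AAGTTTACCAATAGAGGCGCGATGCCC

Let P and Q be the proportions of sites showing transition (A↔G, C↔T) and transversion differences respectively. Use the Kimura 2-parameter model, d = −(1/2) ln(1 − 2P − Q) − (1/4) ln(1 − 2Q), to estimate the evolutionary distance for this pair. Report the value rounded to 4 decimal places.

Mismatches occur at site 1 (T→A, transversion), site 2 (G→A, transition), site 3 (T→G, transversion), site 4 (C→T, transition), site 12 (A→T, transversion), site 13 (G→A, transition), site 20 (A→C, transversion), site 22 (C→A, transversion), site 24 (C→G, transversion).
Of the 9 differences, 3 transitions and 6 transversions over 27 sites: P = 3/27 = 0.111111, Q = 6/27 = 0.222222.
d = −0.5·ln(0.555556) − 0.25·ln(0.555556) = −0.5·(-0.587786) − 0.25·(-0.587786) = 0.4408.

0.4408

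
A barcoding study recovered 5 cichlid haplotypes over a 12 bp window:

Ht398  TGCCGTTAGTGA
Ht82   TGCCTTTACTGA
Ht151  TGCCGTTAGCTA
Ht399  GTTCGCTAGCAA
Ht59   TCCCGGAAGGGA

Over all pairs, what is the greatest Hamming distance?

Pairwise Hamming distances:
  Ht398 vs Ht82: 2
  Ht398 vs Ht151: 2
  Ht398 vs Ht399: 6
  Ht398 vs Ht59: 4
  Ht82 vs Ht151: 4
  Ht82 vs Ht399: 8
  Ht82 vs Ht59: 6
  Ht151 vs Ht399: 5
  Ht151 vs Ht59: 5
  Ht399 vs Ht59: 7
The largest is 8, between Ht82 and Ht399.

8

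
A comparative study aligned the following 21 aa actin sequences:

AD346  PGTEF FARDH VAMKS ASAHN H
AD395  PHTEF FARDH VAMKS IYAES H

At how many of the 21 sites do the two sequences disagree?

Differing sites — 2:G/H; 16:A/I; 17:S/Y; 19:H/E; 20:N/S.
That gives 5 mismatches out of 21 aligned sites, so the Hamming distance is 5.

5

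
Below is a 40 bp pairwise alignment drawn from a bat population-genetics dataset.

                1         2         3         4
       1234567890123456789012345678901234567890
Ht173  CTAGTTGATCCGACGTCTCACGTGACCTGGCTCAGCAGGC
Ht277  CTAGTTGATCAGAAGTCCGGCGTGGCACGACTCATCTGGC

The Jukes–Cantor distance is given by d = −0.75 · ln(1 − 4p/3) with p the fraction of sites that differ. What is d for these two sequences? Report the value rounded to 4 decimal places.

The sequences differ at positions 11 (C/A), 14 (C/A), 18 (T/C), 19 (C/G), 20 (A/G), 25 (A/G), 27 (C/A), 28 (T/C), 30 (G/A), 35 (G/T), 37 (A/T).
p = 11/40 = 0.275000.
d = −0.75 · ln(1 − (4/3)·0.275000) = −0.75 · ln(0.633333) = −0.75 · (-0.456759) = 0.3426.

0.3426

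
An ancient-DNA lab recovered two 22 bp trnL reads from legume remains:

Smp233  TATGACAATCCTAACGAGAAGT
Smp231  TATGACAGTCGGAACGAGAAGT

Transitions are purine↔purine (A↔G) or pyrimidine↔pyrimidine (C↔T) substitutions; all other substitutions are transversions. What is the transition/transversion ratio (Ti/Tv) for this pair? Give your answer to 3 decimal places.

Mismatches occur at site 8 (A/G, transition), site 11 (C/G, transversion), site 12 (T/G, transversion).
Of the 3 differences, 1 transition and 2 transversions, so Ti/Tv = 1/2 = 0.500.

0.500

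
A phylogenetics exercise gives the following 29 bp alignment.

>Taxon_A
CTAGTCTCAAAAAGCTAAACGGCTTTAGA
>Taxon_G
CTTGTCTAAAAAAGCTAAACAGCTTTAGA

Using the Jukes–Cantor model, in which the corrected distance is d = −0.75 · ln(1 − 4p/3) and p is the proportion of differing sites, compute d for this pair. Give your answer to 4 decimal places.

The sequences differ at positions 3 (A/T), 8 (C/A), 21 (G/A).
p = 3/29 = 0.103448.
d = −0.75 · ln(1 − (4/3)·0.103448) = −0.75 · ln(0.862069) = −0.75 · (-0.148420) = 0.1113.

0.1113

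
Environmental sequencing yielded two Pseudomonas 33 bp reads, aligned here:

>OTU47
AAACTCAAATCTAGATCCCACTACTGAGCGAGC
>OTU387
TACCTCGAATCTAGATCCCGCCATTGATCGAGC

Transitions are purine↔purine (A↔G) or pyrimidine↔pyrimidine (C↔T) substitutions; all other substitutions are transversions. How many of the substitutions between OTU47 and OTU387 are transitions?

4

The sequences differ at positions 1 (A/T, transversion), 3 (A/C, transversion), 7 (A/G, transition), 20 (A/G, transition), 22 (T/C, transition), 24 (C/T, transition), 28 (G/T, transversion).
Of the 7 differences, 4 transitions and 3 transversions, so the answer is 4.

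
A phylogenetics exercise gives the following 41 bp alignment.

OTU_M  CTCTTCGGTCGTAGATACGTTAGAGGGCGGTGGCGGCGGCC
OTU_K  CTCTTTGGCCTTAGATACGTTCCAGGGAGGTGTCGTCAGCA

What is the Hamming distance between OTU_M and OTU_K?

10

Mismatches occur at site 6 (C/T), site 9 (T/C), site 11 (G/T), site 22 (A/C), site 23 (G/C), site 28 (C/A), site 33 (G/T), site 36 (G/T), site 38 (G/A), site 41 (C/A).
That gives 10 mismatches out of 41 aligned sites, so the Hamming distance is 10.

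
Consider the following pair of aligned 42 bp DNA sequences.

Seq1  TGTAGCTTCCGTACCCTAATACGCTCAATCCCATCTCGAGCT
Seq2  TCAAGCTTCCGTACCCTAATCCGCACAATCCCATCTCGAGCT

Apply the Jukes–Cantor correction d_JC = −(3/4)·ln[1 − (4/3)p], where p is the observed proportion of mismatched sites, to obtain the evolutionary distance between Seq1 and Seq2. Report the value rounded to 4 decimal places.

0.1019

The sequences differ at positions 2 (G/C), 3 (T/A), 21 (A/C), 25 (T/A).
p = 4/42 = 0.095238.
d = −0.75 · ln(1 − (4/3)·0.095238) = −0.75 · ln(0.873016) = −0.75 · (-0.135801) = 0.1019.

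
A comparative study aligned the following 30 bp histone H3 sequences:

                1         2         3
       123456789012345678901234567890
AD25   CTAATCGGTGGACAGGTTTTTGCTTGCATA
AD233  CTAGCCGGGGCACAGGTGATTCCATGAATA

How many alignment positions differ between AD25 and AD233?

9

Mismatches occur at site 4 (A/G), site 5 (T/C), site 9 (T/G), site 11 (G/C), site 18 (T/G), site 19 (T/A), site 22 (G/C), site 24 (T/A), site 27 (C/A).
That gives 9 mismatches out of 30 aligned sites, so the Hamming distance is 9.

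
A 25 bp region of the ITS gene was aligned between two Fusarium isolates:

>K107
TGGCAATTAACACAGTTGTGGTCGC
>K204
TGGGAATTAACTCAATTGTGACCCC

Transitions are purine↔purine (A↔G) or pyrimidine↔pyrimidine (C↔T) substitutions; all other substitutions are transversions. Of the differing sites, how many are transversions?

3

Differing sites — 4:C/G (Tv); 12:A/T (Tv); 15:G/A (Ti); 21:G/A (Ti); 22:T/C (Ti); 24:G/C (Tv).
Of the 6 differences, 3 transitions and 3 transversions, so the answer is 3.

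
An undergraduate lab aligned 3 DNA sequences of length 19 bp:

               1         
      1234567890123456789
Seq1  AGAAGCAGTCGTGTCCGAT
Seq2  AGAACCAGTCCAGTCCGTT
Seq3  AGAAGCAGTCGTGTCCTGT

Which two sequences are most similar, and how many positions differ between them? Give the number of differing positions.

2

Pairwise Hamming distances:
  Seq1 vs Seq2: 4
  Seq1 vs Seq3: 2
  Seq2 vs Seq3: 5
The smallest is 2, between Seq1 and Seq3.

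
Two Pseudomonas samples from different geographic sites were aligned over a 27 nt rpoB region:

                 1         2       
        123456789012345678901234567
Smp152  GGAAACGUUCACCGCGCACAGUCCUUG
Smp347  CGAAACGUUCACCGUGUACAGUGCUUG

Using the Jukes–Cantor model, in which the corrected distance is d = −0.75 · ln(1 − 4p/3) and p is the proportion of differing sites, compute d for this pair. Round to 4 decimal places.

0.1650

Differing sites — 1:G/C; 15:C/U; 17:C/U; 23:C/G.
p = 4/27 = 0.148148.
d = −0.75 · ln(1 − (4/3)·0.148148) = −0.75 · ln(0.802469) = −0.75 · (-0.220062) = 0.1650.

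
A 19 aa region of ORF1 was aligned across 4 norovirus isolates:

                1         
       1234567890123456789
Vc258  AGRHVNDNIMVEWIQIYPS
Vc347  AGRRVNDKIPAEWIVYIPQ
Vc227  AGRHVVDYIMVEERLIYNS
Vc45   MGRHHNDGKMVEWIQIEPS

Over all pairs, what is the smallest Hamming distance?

Pairwise Hamming distances:
  Vc258 vs Vc347: 8
  Vc258 vs Vc227: 6
  Vc258 vs Vc45: 5
  Vc347 vs Vc227: 12
  Vc347 vs Vc45: 11
  Vc227 vs Vc45: 10
The smallest is 5, between Vc258 and Vc45.

5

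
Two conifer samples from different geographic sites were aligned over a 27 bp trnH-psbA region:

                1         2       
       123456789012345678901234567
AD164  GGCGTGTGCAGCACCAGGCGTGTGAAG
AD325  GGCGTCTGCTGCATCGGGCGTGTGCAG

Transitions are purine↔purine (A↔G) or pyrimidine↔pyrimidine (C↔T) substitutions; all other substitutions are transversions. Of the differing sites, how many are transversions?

Differing sites — 6:G/C (Tv); 10:A/T (Tv); 14:C/T (Ti); 16:A/G (Ti); 25:A/C (Tv).
Of the 5 differences, 2 transitions and 3 transversions, so the answer is 3.

3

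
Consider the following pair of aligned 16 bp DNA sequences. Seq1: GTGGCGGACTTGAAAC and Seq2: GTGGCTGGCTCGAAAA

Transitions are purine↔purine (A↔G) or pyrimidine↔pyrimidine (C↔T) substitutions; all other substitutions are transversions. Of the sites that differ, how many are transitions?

2

The sequences differ at positions 6 (G/T, transversion), 8 (A/G, transition), 11 (T/C, transition), 16 (C/A, transversion).
Of the 4 differences, 2 transitions and 2 transversions, so the answer is 2.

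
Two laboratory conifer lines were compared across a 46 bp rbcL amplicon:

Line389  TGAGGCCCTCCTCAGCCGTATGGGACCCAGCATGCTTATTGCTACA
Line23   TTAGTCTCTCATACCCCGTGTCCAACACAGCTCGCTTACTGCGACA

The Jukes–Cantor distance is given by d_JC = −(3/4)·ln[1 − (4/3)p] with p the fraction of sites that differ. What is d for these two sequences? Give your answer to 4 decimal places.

0.4674

Differing sites — 2:G/T; 5:G/T; 7:C/T; 11:C/A; 13:C/A; 14:A/C; 15:G/C; 20:A/G; 22:G/C; 23:G/C; 24:G/A; 27:C/A; 32:A/T; 33:T/C; 39:T/C; 43:T/G.
p = 16/46 = 0.347826.
d = −0.75 · ln(1 − (4/3)·0.347826) = −0.75 · ln(0.536232) = −0.75 · (-0.623188) = 0.4674.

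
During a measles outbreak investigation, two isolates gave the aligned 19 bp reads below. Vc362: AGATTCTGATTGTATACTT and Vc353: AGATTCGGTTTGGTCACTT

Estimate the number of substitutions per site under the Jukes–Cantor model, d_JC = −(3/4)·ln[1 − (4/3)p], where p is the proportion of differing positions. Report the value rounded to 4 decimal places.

0.3241

The sequences differ at positions 7 (T/G), 9 (A/T), 13 (T/G), 14 (A/T), 15 (T/C).
p = 5/19 = 0.263158.
d = −0.75 · ln(1 − (4/3)·0.263158) = −0.75 · ln(0.649123) = −0.75 · (-0.432133) = 0.3241.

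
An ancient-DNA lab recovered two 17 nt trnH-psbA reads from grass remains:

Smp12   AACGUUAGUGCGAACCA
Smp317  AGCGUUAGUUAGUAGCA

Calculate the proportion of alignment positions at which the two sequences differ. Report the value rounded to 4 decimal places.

0.2941

The sequences differ at positions 2 (A/G), 10 (G/U), 11 (C/A), 13 (A/U), 15 (C/G).
There are 5 differences over 17 sites, so p = 5/17 = 0.2941.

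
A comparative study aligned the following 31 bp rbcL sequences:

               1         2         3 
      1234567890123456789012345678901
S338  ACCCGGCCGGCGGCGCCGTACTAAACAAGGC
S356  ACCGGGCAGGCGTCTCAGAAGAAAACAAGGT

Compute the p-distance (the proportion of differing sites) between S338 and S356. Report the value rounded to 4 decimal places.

0.2903

Mismatches occur at site 4 (C/G), site 8 (C/A), site 13 (G/T), site 15 (G/T), site 17 (C/A), site 19 (T/A), site 21 (C/G), site 22 (T/A), site 31 (C/T).
There are 9 differences over 31 sites, so p = 9/31 = 0.2903.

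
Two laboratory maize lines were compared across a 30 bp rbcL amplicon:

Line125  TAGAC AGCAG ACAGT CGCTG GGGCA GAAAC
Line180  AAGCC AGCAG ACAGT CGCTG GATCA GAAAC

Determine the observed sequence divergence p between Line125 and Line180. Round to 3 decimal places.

Differing sites — 1:T/A; 4:A/C; 22:G/A; 23:G/T.
There are 4 differences over 30 sites, so p = 4/30 = 0.133.

0.133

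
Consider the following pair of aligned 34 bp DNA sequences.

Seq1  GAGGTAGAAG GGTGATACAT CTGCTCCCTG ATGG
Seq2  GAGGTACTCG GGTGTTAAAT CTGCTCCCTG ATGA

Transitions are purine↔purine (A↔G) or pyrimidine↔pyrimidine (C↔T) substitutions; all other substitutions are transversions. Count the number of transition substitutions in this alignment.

Mismatches occur at site 7 (G↔C, transversion), site 8 (A↔T, transversion), site 9 (A↔C, transversion), site 15 (A↔T, transversion), site 18 (C↔A, transversion), site 34 (G↔A, transition).
Of the 6 differences, 1 transition and 5 transversions, so the answer is 1.

1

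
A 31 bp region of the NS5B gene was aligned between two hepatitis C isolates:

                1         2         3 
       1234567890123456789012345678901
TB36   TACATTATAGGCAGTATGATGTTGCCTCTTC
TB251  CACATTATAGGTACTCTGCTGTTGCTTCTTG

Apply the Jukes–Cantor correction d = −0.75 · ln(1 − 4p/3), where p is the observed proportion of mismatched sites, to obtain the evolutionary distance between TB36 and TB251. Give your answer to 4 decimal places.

0.2687

The sequences differ at positions 1 (T/C), 12 (C/T), 14 (G/C), 16 (A/C), 19 (A/C), 26 (C/T), 31 (C/G).
p = 7/31 = 0.225806.
d = −0.75 · ln(1 − (4/3)·0.225806) = −0.75 · ln(0.698925) = −0.75 · (-0.358212) = 0.2687.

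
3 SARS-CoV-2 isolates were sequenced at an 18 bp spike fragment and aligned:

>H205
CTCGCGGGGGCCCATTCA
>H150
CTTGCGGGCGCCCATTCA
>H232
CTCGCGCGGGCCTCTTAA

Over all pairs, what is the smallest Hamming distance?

Pairwise Hamming distances:
  H205 vs H150: 2
  H205 vs H232: 4
  H150 vs H232: 6
The smallest is 2, between H205 and H150.

2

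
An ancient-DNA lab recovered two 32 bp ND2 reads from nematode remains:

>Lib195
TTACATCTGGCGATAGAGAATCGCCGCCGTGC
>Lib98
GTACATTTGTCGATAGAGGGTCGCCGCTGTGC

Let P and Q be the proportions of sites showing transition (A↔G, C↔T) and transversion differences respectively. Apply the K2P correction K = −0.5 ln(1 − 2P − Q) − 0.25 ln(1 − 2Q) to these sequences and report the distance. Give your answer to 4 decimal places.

0.2207

Differing sites — 1:T/G (Tv); 7:C/T (Ti); 10:G/T (Tv); 19:A/G (Ti); 20:A/G (Ti); 28:C/T (Ti).
Of the 6 differences, 4 transitions and 2 transversions over 32 sites: P = 4/32 = 0.125000, Q = 2/32 = 0.062500.
d = −0.5·ln(0.687500) − 0.25·ln(0.875000) = −0.5·(-0.374693) − 0.25·(-0.133531) = 0.2207.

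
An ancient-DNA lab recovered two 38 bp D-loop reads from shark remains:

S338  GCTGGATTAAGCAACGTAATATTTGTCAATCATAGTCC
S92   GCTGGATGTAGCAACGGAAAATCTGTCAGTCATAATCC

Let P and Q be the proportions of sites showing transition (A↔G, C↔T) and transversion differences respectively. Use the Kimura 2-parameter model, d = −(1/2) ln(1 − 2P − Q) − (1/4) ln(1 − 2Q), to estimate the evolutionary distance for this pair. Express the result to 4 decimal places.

The sequences differ at positions 8 (T/G, transversion), 9 (A/T, transversion), 17 (T/G, transversion), 20 (T/A, transversion), 23 (T/C, transition), 29 (A/G, transition), 35 (G/A, transition).
Of the 7 differences, 3 transitions and 4 transversions over 38 sites: P = 3/38 = 0.078947, Q = 4/38 = 0.105263.
d = −0.5·ln(0.736843) − 0.25·ln(0.789474) = −0.5·(-0.305380) − 0.25·(-0.236388) = 0.2118.

0.2118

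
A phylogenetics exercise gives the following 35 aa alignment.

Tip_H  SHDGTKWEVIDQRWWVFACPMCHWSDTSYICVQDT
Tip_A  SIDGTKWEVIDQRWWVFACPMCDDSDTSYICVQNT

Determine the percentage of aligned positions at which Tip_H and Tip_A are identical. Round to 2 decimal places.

88.57%

Differing sites — 2:H/I; 23:H/D; 24:W/D; 34:D/N.
31 of the 35 sites match, so the percent identity is 31/35 × 100 = 88.57%.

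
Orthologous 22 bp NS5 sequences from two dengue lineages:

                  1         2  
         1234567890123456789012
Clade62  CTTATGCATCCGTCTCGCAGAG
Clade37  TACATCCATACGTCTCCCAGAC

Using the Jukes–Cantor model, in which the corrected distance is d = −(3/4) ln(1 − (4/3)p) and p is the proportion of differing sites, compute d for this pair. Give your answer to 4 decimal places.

0.4141

Mismatches occur at site 1 (C/T), site 2 (T/A), site 3 (T/C), site 6 (G/C), site 10 (C/A), site 17 (G/C), site 22 (G/C).
p = 7/22 = 0.318182.
d = −0.75 · ln(1 − (4/3)·0.318182) = −0.75 · ln(0.575757) = −0.75 · (-0.552070) = 0.4141.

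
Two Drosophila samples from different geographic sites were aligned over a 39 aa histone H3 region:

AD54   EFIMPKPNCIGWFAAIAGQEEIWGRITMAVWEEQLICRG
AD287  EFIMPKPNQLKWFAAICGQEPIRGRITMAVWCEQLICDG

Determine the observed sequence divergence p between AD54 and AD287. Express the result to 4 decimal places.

Differing sites — 9:C/Q; 10:I/L; 11:G/K; 17:A/C; 21:E/P; 23:W/R; 32:E/C; 38:R/D.
There are 8 differences over 39 sites, so p = 8/39 = 0.2051.

0.2051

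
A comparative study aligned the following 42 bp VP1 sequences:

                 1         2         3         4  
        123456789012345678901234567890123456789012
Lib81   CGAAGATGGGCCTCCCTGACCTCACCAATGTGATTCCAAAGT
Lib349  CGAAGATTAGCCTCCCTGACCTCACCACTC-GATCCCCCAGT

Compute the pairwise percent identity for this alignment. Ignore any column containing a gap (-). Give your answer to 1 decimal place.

Excluding the 1 gap column leaves 41 comparable sites.
Differing sites — 8:G/T; 9:G/A; 28:A/C; 30:G/C; 35:T/C; 38:A/C; 39:A/C.
34 of the 41 comparable sites match, so the percent identity is 34/41 × 100 = 82.9%.

82.9%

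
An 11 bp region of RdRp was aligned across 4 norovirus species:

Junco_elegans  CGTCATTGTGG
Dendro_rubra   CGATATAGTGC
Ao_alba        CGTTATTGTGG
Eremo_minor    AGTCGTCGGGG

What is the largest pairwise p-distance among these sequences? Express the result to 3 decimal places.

Pairwise Hamming distances:
  Junco_elegans vs Dendro_rubra: 4
  Junco_elegans vs Ao_alba: 1
  Junco_elegans vs Eremo_minor: 4
  Dendro_rubra vs Ao_alba: 3
  Dendro_rubra vs Eremo_minor: 7
  Ao_alba vs Eremo_minor: 5
The largest is 7 mismatches, between Dendro_rubra and Eremo_minor; p = 7/11 = 0.636.

0.636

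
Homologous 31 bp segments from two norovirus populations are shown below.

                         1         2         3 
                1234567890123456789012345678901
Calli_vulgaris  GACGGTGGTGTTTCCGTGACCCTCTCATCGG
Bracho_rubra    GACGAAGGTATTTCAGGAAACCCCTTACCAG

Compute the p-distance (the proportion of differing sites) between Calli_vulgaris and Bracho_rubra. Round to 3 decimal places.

The sequences differ at positions 5 (G/A), 6 (T/A), 10 (G/A), 15 (C/A), 17 (T/G), 18 (G/A), 20 (C/A), 23 (T/C), 26 (C/T), 28 (T/C), 30 (G/A).
There are 11 differences over 31 sites, so p = 11/31 = 0.355.

0.355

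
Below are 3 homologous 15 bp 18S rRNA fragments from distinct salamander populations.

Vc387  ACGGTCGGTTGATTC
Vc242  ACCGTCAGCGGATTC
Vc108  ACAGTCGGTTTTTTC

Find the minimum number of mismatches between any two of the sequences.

Pairwise Hamming distances:
  Vc387 vs Vc242: 4
  Vc387 vs Vc108: 3
  Vc242 vs Vc108: 6
The smallest is 3, between Vc387 and Vc108.

3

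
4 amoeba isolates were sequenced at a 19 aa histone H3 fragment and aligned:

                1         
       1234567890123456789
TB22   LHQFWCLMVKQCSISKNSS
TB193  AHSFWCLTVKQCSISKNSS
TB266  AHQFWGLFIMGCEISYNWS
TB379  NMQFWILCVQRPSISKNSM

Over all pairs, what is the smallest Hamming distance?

Pairwise Hamming distances:
  TB22 vs TB193: 3
  TB22 vs TB266: 9
  TB22 vs TB379: 8
  TB193 vs TB266: 9
  TB193 vs TB379: 9
  TB266 vs TB379: 12
The smallest is 3, between TB22 and TB193.

3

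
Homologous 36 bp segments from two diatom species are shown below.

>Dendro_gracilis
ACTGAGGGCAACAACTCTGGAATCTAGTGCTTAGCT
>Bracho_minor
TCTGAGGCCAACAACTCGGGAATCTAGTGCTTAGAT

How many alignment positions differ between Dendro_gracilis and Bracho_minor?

Mismatches occur at site 1 (A/T), site 8 (G/C), site 18 (T/G), site 35 (C/A).
That gives 4 mismatches out of 36 aligned sites, so the Hamming distance is 4.

4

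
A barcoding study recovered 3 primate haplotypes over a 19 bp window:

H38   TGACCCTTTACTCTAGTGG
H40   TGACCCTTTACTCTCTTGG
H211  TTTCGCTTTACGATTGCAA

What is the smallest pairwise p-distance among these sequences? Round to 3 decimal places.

Pairwise Hamming distances:
  H38 vs H40: 2
  H38 vs H211: 9
  H40 vs H211: 10
The smallest is 2 mismatches, between H38 and H40; p = 2/19 = 0.105.

0.105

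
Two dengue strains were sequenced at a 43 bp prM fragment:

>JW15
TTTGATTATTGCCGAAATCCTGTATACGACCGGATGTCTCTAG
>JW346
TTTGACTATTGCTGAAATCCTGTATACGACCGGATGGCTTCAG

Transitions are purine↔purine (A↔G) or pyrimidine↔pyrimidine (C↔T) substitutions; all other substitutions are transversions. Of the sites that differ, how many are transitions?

4

Differing sites — 6:T/C (Ti); 13:C/T (Ti); 37:T/G (Tv); 40:C/T (Ti); 41:T/C (Ti).
Of the 5 differences, 4 transitions and 1 transversion, so the answer is 4.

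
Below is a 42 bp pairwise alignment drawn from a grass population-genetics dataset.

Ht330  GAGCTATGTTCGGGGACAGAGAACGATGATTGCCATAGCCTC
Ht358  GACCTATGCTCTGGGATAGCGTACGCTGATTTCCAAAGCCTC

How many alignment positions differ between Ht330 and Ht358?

9

Mismatches occur at site 3 (G/C), site 9 (T/C), site 12 (G/T), site 17 (C/T), site 20 (A/C), site 22 (A/T), site 26 (A/C), site 32 (G/T), site 36 (T/A).
That gives 9 mismatches out of 42 aligned sites, so the Hamming distance is 9.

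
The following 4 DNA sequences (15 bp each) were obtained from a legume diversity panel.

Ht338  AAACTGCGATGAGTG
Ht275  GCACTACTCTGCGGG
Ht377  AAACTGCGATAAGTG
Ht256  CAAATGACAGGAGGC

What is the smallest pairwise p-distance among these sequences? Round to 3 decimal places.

Pairwise Hamming distances:
  Ht338 vs Ht275: 7
  Ht338 vs Ht377: 1
  Ht338 vs Ht256: 7
  Ht275 vs Ht377: 8
  Ht275 vs Ht256: 10
  Ht377 vs Ht256: 8
The smallest is 1 mismatch, between Ht338 and Ht377; p = 1/15 = 0.067.

0.067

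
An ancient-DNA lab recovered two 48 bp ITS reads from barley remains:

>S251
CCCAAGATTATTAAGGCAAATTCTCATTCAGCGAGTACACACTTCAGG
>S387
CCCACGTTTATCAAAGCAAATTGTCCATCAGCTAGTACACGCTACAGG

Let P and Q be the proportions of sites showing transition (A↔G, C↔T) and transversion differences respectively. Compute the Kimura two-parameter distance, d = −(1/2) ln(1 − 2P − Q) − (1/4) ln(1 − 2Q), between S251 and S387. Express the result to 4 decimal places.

The sequences differ at positions 5 (A/C, transversion), 7 (A/T, transversion), 12 (T/C, transition), 15 (G/A, transition), 23 (C/G, transversion), 26 (A/C, transversion), 27 (T/A, transversion), 33 (G/T, transversion), 41 (A/G, transition), 44 (T/A, transversion).
Of the 10 differences, 3 transitions and 7 transversions over 48 sites: P = 3/48 = 0.062500, Q = 7/48 = 0.145833.
d = −0.5·ln(0.729167) − 0.25·ln(0.708334) = −0.5·(-0.315852) − 0.25·(-0.344840) = 0.2441.

0.2441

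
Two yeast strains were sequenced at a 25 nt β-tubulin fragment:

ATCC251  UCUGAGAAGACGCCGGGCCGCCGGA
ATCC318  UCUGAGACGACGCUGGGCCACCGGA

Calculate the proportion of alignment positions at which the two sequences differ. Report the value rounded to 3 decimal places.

Differing sites — 8:A/C; 14:C/U; 20:G/A.
There are 3 differences over 25 sites, so p = 3/25 = 0.120.

0.120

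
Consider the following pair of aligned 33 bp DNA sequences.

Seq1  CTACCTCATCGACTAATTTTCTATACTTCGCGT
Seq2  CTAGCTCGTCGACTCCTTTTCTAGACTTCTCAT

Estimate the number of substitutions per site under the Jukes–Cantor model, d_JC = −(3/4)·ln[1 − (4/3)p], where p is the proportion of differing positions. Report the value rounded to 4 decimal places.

0.2493

Mismatches occur at site 4 (C↔G), site 8 (A↔G), site 15 (A↔C), site 16 (A↔C), site 24 (T↔G), site 30 (G↔T), site 32 (G↔A).
p = 7/33 = 0.212121.
d = −0.75 · ln(1 − (4/3)·0.212121) = −0.75 · ln(0.717172) = −0.75 · (-0.332440) = 0.2493.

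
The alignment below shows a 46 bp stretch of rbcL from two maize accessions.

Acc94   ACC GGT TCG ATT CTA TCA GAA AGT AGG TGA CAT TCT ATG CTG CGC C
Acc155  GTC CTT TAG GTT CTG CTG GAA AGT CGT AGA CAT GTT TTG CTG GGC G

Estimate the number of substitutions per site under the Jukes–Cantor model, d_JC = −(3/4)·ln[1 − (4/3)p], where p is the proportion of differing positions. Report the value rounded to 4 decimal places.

Mismatches occur at site 1 (A→G), site 2 (C→T), site 4 (G→C), site 5 (G→T), site 8 (C→A), site 10 (A→G), site 15 (A→G), site 16 (T→C), site 17 (C→T), site 18 (A→G), site 25 (A→C), site 27 (G→T), site 28 (T→A), site 34 (T→G), site 35 (C→T), site 37 (A→T), site 43 (C→G), site 46 (C→G).
p = 18/46 = 0.391304.
d = −0.75 · ln(1 − (4/3)·0.391304) = −0.75 · ln(0.478261) = −0.75 · (-0.737599) = 0.5532.

0.5532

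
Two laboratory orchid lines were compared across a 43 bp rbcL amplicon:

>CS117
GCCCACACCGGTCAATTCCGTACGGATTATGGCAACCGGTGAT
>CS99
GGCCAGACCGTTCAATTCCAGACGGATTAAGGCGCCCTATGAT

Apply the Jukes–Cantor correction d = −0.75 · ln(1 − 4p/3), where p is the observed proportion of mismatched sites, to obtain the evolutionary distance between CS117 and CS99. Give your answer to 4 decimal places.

0.2784

The sequences differ at positions 2 (C/G), 6 (C/G), 11 (G/T), 20 (G/A), 21 (T/G), 30 (T/A), 34 (A/G), 35 (A/C), 38 (G/T), 39 (G/A).
p = 10/43 = 0.232558.
d = −0.75 · ln(1 − (4/3)·0.232558) = −0.75 · ln(0.689923) = −0.75 · (-0.371175) = 0.2784.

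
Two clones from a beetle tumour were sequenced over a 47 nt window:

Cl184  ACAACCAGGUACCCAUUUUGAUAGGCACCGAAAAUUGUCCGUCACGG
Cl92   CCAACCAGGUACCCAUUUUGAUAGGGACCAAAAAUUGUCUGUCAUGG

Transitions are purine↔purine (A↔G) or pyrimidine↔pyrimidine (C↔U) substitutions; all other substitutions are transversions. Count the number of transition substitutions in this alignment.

3

Mismatches occur at site 1 (A/C, transversion), site 26 (C/G, transversion), site 30 (G/A, transition), site 40 (C/U, transition), site 45 (C/U, transition).
Of the 5 differences, 3 transitions and 2 transversions, so the answer is 3.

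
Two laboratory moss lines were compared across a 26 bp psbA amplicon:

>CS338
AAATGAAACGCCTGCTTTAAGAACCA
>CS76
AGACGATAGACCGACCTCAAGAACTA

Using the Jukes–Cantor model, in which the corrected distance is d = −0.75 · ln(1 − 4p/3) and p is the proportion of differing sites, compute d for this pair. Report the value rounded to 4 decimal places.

Differing sites — 2:A/G; 4:T/C; 7:A/T; 9:C/G; 10:G/A; 13:T/G; 14:G/A; 16:T/C; 18:T/C; 25:C/T.
p = 10/26 = 0.384615.
d = −0.75 · ln(1 − (4/3)·0.384615) = −0.75 · ln(0.487180) = −0.75 · (-0.719122) = 0.5393.

0.5393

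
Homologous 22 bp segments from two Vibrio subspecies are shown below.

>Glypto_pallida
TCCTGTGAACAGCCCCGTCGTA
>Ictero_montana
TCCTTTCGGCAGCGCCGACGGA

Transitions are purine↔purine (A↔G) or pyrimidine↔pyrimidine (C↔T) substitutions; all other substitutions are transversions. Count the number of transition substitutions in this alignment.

Differing sites — 5:G/T (Tv); 7:G/C (Tv); 8:A/G (Ti); 9:A/G (Ti); 14:C/G (Tv); 18:T/A (Tv); 21:T/G (Tv).
Of the 7 differences, 2 transitions and 5 transversions, so the answer is 2.

2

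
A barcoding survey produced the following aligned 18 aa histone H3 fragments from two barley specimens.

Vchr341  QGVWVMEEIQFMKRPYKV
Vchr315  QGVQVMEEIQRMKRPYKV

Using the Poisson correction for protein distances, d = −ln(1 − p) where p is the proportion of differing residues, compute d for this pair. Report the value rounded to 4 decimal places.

0.1178

Mismatches occur at site 4 (W→Q), site 11 (F→R).
p = 2/18 = 0.111111.
d = −ln(1 − 0.111111) = −ln(0.888889) = 0.1178.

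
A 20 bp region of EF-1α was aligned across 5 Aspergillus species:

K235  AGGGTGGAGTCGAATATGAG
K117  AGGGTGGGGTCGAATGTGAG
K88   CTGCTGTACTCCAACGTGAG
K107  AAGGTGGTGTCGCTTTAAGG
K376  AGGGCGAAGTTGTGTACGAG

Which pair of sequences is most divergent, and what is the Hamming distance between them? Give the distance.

Pairwise Hamming distances:
  K235 vs K117: 2
  K235 vs K88: 8
  K235 vs K107: 8
  K235 vs K376: 6
  K117 vs K88: 8
  K117 vs K107: 8
  K117 vs K376: 8
  K88 vs K107: 14
  K88 vs K376: 13
  K107 vs K376: 11
The largest is 14, between K88 and K107.

14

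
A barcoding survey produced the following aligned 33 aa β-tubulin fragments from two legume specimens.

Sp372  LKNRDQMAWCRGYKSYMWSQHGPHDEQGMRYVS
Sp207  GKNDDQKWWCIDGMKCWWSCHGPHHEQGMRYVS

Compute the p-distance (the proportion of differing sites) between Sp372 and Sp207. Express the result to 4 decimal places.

Mismatches occur at site 1 (L/G), site 4 (R/D), site 7 (M/K), site 8 (A/W), site 11 (R/I), site 12 (G/D), site 13 (Y/G), site 14 (K/M), site 15 (S/K), site 16 (Y/C), site 17 (M/W), site 20 (Q/C), site 25 (D/H).
There are 13 differences over 33 sites, so p = 13/33 = 0.3939.

0.3939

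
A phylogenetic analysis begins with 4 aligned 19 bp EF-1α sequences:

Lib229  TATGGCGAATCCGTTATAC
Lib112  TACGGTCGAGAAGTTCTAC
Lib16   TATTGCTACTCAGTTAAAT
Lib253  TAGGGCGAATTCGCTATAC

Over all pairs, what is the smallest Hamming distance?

Pairwise Hamming distances:
  Lib229 vs Lib112: 8
  Lib229 vs Lib16: 6
  Lib229 vs Lib253: 3
  Lib112 vs Lib16: 11
  Lib112 vs Lib253: 9
  Lib16 vs Lib253: 9
The smallest is 3, between Lib229 and Lib253.

3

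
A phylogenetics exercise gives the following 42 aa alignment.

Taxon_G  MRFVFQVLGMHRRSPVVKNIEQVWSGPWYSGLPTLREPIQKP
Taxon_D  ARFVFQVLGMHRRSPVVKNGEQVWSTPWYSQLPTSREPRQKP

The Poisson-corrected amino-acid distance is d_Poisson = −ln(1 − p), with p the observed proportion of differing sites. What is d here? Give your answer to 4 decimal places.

0.1542

The sequences differ at positions 1 (M/A), 20 (I/G), 26 (G/T), 31 (G/Q), 35 (L/S), 39 (I/R).
p = 6/42 = 0.142857.
d = −ln(1 − 0.142857) = −ln(0.857143) = 0.1542.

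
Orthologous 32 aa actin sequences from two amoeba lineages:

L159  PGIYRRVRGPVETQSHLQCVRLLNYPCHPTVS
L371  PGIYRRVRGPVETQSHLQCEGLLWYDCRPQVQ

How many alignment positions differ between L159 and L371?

The sequences differ at positions 20 (V/E), 21 (R/G), 24 (N/W), 26 (P/D), 28 (H/R), 30 (T/Q), 32 (S/Q).
That gives 7 mismatches out of 32 aligned sites, so the Hamming distance is 7.

7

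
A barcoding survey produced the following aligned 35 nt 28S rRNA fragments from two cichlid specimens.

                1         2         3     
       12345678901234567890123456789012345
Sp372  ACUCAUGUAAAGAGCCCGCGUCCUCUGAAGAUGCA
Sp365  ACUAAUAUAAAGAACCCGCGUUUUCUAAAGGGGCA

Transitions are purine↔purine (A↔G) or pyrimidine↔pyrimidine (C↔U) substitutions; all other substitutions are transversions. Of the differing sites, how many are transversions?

2

The sequences differ at positions 4 (C/A, transversion), 7 (G/A, transition), 14 (G/A, transition), 22 (C/U, transition), 23 (C/U, transition), 27 (G/A, transition), 31 (A/G, transition), 32 (U/G, transversion).
Of the 8 differences, 6 transitions and 2 transversions, so the answer is 2.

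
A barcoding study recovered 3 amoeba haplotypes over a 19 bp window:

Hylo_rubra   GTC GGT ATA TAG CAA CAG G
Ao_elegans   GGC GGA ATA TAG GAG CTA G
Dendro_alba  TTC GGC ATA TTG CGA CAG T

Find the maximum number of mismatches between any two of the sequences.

Pairwise Hamming distances:
  Hylo_rubra vs Ao_elegans: 6
  Hylo_rubra vs Dendro_alba: 5
  Ao_elegans vs Dendro_alba: 10
The largest is 10, between Ao_elegans and Dendro_alba.

10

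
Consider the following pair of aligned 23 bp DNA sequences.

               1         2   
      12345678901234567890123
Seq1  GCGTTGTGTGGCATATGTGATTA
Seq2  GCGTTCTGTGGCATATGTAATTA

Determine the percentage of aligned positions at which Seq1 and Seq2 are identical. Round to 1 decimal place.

91.3%

Differing sites — 6:G/C; 19:G/A.
21 of the 23 sites match, so the percent identity is 21/23 × 100 = 91.3%.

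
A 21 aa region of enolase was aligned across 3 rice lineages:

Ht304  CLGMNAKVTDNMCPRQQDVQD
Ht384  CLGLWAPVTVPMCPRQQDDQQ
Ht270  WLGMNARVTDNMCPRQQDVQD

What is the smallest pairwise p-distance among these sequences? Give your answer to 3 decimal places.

Pairwise Hamming distances:
  Ht304 vs Ht384: 7
  Ht304 vs Ht270: 2
  Ht384 vs Ht270: 8
The smallest is 2 mismatches, between Ht304 and Ht270; p = 2/21 = 0.095.

0.095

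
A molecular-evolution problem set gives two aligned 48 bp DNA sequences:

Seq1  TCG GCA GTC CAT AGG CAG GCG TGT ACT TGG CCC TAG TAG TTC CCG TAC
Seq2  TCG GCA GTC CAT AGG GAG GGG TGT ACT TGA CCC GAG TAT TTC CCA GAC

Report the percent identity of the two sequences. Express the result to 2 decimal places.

85.42%

Mismatches occur at site 16 (C→G), site 20 (C→G), site 30 (G→A), site 34 (T→G), site 39 (G→T), site 45 (G→A), site 46 (T→G).
41 of the 48 sites match, so the percent identity is 41/48 × 100 = 85.42%.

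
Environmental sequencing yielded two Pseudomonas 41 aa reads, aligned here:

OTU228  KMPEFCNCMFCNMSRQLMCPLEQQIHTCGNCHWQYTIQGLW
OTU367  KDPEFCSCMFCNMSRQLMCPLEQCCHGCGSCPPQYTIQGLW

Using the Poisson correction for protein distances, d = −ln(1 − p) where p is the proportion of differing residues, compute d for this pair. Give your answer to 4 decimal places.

0.2171

Mismatches occur at site 2 (M→D), site 7 (N→S), site 24 (Q→C), site 25 (I→C), site 27 (T→G), site 30 (N→S), site 32 (H→P), site 33 (W→P).
p = 8/41 = 0.195122.
d = −ln(1 − 0.195122) = −ln(0.804878) = 0.2171.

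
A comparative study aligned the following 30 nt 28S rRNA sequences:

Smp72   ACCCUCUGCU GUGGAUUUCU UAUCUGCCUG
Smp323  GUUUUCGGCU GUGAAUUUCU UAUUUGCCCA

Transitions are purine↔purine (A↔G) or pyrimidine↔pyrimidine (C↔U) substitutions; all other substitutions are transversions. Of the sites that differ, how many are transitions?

Differing sites — 1:A/G (Ti); 2:C/U (Ti); 3:C/U (Ti); 4:C/U (Ti); 7:U/G (Tv); 14:G/A (Ti); 24:C/U (Ti); 29:U/C (Ti); 30:G/A (Ti).
Of the 9 differences, 8 transitions and 1 transversion, so the answer is 8.

8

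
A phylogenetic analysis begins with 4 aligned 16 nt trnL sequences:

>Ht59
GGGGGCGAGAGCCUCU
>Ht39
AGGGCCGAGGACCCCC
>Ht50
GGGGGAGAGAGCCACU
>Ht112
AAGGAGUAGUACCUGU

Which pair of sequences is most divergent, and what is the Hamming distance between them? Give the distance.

9

Pairwise Hamming distances:
  Ht59 vs Ht39: 6
  Ht59 vs Ht50: 2
  Ht59 vs Ht112: 8
  Ht39 vs Ht50: 7
  Ht39 vs Ht112: 8
  Ht50 vs Ht112: 9
The largest is 9, between Ht50 and Ht112.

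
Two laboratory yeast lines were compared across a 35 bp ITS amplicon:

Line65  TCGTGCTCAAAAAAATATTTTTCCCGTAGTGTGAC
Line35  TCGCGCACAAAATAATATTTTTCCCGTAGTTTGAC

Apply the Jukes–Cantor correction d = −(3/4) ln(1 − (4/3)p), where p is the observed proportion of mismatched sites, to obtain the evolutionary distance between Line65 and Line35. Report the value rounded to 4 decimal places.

Differing sites — 4:T/C; 7:T/A; 13:A/T; 31:G/T.
p = 4/35 = 0.114286.
d = −0.75 · ln(1 − (4/3)·0.114286) = −0.75 · ln(0.847619) = −0.75 · (-0.165324) = 0.1240.

0.1240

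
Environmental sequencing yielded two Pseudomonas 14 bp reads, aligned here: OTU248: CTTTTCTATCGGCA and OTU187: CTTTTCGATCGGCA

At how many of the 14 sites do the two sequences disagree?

A single mismatch occurs at site 7 (T↔G).
That gives 1 mismatch out of 14 aligned sites, so the Hamming distance is 1.

1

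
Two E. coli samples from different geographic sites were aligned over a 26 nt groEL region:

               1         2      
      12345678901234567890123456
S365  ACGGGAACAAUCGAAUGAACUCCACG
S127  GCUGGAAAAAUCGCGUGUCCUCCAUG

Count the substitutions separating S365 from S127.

8

The sequences differ at positions 1 (A/G), 3 (G/U), 8 (C/A), 14 (A/C), 15 (A/G), 18 (A/U), 19 (A/C), 25 (C/U).
That gives 8 mismatches out of 26 aligned sites, so the Hamming distance is 8.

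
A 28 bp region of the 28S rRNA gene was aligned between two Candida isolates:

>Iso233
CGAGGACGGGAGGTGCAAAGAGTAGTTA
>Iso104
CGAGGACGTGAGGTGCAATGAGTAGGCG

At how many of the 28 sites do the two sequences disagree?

The sequences differ at positions 9 (G/T), 19 (A/T), 26 (T/G), 27 (T/C), 28 (A/G).
That gives 5 mismatches out of 28 aligned sites, so the Hamming distance is 5.

5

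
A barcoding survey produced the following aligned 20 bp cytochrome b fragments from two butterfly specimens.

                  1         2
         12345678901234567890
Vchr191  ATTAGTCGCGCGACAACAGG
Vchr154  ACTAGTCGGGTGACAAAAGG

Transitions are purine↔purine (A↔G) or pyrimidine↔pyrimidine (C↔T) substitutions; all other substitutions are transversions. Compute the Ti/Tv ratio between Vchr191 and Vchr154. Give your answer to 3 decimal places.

1.000

Mismatches occur at site 2 (T↔C, transition), site 9 (C↔G, transversion), site 11 (C↔T, transition), site 17 (C↔A, transversion).
Of the 4 differences, 2 transitions and 2 transversions, so Ti/Tv = 2/2 = 1.000.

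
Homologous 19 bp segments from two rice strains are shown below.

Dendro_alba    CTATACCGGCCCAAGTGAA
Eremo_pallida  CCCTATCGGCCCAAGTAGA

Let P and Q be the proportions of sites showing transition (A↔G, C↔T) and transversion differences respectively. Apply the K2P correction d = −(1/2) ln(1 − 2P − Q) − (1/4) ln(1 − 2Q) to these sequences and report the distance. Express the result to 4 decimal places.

The sequences differ at positions 2 (T/C, transition), 3 (A/C, transversion), 6 (C/T, transition), 17 (G/A, transition), 18 (A/G, transition).
Of the 5 differences, 4 transitions and 1 transversion over 19 sites: P = 4/19 = 0.210526, Q = 1/19 = 0.052632.
d = −0.5·ln(0.526316) − 0.25·ln(0.894736) = −0.5·(-0.641853) − 0.25·(-0.111227) = 0.3487.

0.3487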